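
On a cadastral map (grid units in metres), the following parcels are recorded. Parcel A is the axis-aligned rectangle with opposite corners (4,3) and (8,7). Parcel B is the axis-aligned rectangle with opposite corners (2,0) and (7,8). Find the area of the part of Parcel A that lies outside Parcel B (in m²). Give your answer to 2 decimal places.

4.00

|Parcel A∩Parcel B|: x∈[4,7], y∈[3,7] → 3·4 = 12.
|Parcel A| = 16.
|Parcel A ∖ Parcel B| = |Parcel A| − |Parcel A∩Parcel B| = 16 − 12 = 4.00.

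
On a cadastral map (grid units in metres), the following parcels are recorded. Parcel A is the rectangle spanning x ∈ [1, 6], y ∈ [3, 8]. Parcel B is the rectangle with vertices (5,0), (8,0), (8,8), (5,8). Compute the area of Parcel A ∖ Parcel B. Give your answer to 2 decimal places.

|Parcel A∩Parcel B|: x∈[5,6], y∈[3,8] → 1·5 = 5.
|Parcel A| = 25.
|Parcel A ∖ Parcel B| = |Parcel A| − |Parcel A∩Parcel B| = 25 − 5 = 20.00.

20.00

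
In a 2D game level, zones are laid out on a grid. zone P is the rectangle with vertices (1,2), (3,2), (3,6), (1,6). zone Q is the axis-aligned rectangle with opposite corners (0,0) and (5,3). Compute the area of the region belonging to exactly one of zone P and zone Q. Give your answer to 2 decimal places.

19.00

|zone P∩zone Q|: x∈[1,3], y∈[2,3] → 2·1 = 2.
|zone P △ zone Q| = |zone P| + |zone Q| − 2·|zone P∩zone Q| = 8 + 15 − 4 = 19.00.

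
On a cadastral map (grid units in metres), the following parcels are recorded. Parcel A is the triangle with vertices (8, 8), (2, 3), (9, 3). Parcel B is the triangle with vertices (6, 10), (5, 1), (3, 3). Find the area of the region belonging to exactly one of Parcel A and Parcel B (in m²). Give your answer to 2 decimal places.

|Parcel A| = 17.5, |Parcel B| = 10, |Parcel A∩Parcel B| = 4.1194.
|Parcel A △ Parcel B| = |Parcel A| + |Parcel B| − 2·|Parcel A∩Parcel B| = 17.5 + 10 − 8.2389 = 19.26.

19.26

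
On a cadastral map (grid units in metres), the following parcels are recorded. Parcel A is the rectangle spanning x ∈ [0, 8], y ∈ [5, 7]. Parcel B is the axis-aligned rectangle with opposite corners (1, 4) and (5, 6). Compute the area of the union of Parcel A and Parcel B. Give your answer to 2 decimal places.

By inclusion–exclusion:
Individual areas: |Parcel A| = 16, |Parcel B| = 8.
|Parcel A∩Parcel B|: x∈[1,5], y∈[5,6] → 4·1 = 4.
|Parcel A ∪ Parcel B| = 24 − 4 = 20.00.

20.00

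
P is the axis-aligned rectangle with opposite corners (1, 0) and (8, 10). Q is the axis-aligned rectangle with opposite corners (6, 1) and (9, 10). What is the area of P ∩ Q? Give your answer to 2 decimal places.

|P∩Q|: x∈[6,8], y∈[1,10] → 2·9 = 18.

18.00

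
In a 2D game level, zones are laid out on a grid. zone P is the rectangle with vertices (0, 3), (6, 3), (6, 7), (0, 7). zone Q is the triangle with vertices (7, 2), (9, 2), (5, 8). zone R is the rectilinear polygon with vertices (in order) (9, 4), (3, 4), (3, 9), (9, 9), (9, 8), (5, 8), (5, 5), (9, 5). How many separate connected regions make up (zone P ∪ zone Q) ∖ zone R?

(zone P ∪ zone Q) ∖ zone R splits into 3 disjoint pieces (area 15, area 2.9167, area 3.3333).

3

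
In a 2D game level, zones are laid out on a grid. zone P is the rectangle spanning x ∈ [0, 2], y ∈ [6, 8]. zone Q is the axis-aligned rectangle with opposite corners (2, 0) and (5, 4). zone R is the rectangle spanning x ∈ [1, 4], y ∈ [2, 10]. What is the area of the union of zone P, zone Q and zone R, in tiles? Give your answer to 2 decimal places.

By inclusion–exclusion:
Individual areas: |zone P| = 4, |zone Q| = 12, |zone R| = 24.
|zone P∩zone Q| = 0 (no overlap).
|zone P∩zone R|: x∈[1,2], y∈[6,8] → 1·2 = 2.
|zone Q∩zone R|: x∈[2,4], y∈[2,4] → 2·2 = 4.
|zone P∩zone Q∩zone R| = 0.
|zone P ∪ zone Q ∪ zone R| = 40 − 6 + 0 = 34.00.

34.00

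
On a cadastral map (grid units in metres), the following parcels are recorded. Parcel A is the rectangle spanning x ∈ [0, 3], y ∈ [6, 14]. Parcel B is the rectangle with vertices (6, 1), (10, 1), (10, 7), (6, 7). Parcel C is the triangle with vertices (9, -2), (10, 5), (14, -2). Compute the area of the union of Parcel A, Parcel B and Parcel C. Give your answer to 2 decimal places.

By inclusion–exclusion:
Individual areas: |Parcel A| = 24, |Parcel B| = 24, |Parcel C| = 17.5.
|Parcel A∩Parcel B| = 0 (no overlap).
|Parcel A∩Parcel C| = 0.
|Parcel B∩Parcel C| = 1.1429.
|Parcel A∩Parcel B∩Parcel C| = 0.
|Parcel A ∪ Parcel B ∪ Parcel C| = 65.5 − 1.1429 + 0 = 64.36.

64.36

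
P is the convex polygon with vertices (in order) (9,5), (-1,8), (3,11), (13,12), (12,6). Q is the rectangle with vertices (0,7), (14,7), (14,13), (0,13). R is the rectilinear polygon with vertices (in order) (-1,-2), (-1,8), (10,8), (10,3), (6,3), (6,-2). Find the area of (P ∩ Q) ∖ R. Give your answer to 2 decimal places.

|P ∩ Q| = 50.725.
|(P ∩ Q) ∩ R| = 9.1833.
|(P ∩ Q) ∖ R| = 50.725 − 9.1833 = 41.54.

41.54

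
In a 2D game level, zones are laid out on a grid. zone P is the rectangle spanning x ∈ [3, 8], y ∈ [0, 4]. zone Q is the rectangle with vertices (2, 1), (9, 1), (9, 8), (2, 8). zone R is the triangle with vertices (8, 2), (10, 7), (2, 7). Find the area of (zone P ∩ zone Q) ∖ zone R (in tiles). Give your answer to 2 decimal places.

12.60

|zone P ∩ zone Q| = 15.
|(zone P ∩ zone Q) ∩ zone R| = 2.4.
|(zone P ∩ zone Q) ∖ zone R| = 15 − 2.4 = 12.60.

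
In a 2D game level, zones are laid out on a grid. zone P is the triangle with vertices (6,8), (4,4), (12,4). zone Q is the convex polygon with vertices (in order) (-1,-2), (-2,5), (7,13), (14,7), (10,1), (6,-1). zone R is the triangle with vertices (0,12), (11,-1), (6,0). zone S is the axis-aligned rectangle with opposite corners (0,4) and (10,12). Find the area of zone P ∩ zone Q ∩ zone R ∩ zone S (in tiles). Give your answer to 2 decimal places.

2.85

The intersection is the polygon with vertices (6.769,4), (4,4), (5.029,6.057).
By the shoelace formula its area is 2.85.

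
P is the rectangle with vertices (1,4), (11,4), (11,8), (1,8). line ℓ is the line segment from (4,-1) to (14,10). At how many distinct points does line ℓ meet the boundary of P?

2

The segment meets the boundary at (11,6.7), (8.545,4).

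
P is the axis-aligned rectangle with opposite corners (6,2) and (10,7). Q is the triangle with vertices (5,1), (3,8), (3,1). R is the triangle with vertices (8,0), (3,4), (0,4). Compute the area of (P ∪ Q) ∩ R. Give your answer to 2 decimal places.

The region (P ∪ Q) ∩ R is the polygon with vertices (4.833,1.583), (3,2.5), (3,4), (4.481,2.815).
By the shoelace formula its area is 2.08.

2.08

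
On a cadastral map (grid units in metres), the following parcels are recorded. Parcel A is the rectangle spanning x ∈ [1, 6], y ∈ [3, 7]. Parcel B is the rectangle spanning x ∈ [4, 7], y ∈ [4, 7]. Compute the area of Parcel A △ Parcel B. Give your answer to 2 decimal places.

|Parcel A∩Parcel B|: x∈[4,6], y∈[4,7] → 2·3 = 6.
|Parcel A △ Parcel B| = |Parcel A| + |Parcel B| − 2·|Parcel A∩Parcel B| = 20 + 9 − 12 = 17.00.

17.00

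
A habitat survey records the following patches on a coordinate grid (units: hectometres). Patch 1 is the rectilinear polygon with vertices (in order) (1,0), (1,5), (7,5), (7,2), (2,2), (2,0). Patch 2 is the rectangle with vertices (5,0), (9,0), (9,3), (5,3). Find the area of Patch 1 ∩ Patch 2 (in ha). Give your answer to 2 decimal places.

The intersection is the polygon with vertices (7,2), (5,2), (5,3), (7,3).
By the shoelace formula its area is 2.00.

2.00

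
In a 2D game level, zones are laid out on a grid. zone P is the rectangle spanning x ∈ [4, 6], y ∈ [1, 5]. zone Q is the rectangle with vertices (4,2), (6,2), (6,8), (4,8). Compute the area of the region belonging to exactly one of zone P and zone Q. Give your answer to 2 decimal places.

|zone P∩zone Q|: x∈[4,6], y∈[2,5] → 2·3 = 6.
|zone P △ zone Q| = |zone P| + |zone Q| − 2·|zone P∩zone Q| = 8 + 12 − 12 = 8.00.

8.00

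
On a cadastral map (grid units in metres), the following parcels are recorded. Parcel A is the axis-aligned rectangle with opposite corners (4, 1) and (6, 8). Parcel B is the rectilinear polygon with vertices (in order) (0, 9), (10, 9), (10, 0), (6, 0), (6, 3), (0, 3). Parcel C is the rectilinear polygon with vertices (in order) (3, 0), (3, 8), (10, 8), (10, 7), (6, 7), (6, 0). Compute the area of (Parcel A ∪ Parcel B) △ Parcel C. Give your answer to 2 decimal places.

58.00

|Parcel A ∪ Parcel B| = 76.
|(Parcel A ∪ Parcel B) ∩ Parcel C| = 23.
|(Parcel A ∪ Parcel B) △ Parcel C| = 76 + 28 − 46 = 58.00.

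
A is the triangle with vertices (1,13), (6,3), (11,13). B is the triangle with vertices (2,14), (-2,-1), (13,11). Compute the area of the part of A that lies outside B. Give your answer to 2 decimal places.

|A| = 50, |A∩B| = 42.8074.
|A ∖ B| = |A| − |A∩B| = 50 − 42.8074 = 7.19.

7.19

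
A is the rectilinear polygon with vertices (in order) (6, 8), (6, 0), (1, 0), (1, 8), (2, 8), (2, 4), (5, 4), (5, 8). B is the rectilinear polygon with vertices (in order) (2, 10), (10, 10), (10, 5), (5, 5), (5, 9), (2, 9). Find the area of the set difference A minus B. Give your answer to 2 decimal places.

|A| = 28, |A∩B| = 3.
|A ∖ B| = |A| − |A∩B| = 28 − 3 = 25.00.

25.00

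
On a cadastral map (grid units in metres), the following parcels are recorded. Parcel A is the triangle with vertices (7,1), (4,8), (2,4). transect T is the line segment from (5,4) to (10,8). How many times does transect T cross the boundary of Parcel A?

1

The segment meets the boundary at (5.532,4.426).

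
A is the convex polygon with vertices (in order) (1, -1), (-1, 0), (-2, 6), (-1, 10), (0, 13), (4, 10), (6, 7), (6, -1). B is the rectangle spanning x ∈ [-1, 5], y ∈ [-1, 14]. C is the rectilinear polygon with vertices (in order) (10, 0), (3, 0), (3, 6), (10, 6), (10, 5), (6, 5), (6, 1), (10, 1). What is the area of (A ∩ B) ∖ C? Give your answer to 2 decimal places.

|A ∩ B| = 71.75.
|(A ∩ B) ∩ C| = 12.
|(A ∩ B) ∖ C| = 71.75 − 12 = 59.75.

59.75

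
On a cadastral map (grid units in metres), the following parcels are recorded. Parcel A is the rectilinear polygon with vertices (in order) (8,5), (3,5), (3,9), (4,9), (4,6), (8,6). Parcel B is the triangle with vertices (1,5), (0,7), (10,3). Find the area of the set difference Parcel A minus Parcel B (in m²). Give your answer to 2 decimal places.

7.20

|Parcel A| = 8, |Parcel A∩Parcel B| = 0.8.
|Parcel A ∖ Parcel B| = |Parcel A| − |Parcel A∩Parcel B| = 8 − 0.8 = 7.20.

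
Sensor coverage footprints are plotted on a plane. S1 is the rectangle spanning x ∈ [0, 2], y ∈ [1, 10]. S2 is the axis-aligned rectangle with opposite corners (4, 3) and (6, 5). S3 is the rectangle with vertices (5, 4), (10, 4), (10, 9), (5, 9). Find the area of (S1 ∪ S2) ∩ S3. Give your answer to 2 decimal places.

The region (S1 ∪ S2) ∩ S3 is the polygon with vertices (6,5), (6,4), (5,4), (5,5).
By the shoelace formula its area is 1.00.

1.00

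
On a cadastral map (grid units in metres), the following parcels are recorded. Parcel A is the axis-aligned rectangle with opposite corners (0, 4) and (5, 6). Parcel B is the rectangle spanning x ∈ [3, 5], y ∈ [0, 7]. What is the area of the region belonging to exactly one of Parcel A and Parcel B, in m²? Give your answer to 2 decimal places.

|Parcel A∩Parcel B|: x∈[3,5], y∈[4,6] → 2·2 = 4.
|Parcel A △ Parcel B| = |Parcel A| + |Parcel B| − 2·|Parcel A∩Parcel B| = 10 + 14 − 8 = 16.00.

16.00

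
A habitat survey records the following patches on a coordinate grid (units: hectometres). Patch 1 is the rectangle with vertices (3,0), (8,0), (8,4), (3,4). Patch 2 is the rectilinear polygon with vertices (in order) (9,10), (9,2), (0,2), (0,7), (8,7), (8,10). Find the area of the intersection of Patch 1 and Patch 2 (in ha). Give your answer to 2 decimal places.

10.00

The intersection is the polygon with vertices (3,4), (8,4), (8,2), (3,2).
By the shoelace formula its area is 10.00.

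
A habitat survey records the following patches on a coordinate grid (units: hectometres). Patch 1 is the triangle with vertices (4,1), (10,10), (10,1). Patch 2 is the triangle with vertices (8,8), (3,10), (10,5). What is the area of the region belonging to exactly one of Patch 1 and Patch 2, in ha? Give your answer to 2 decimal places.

29.54

|Patch 1| = 27, |Patch 2| = 5.5, |Patch 1∩Patch 2| = 1.4785.
|Patch 1 △ Patch 2| = |Patch 1| + |Patch 2| − 2·|Patch 1∩Patch 2| = 27 + 5.5 − 2.957 = 29.54.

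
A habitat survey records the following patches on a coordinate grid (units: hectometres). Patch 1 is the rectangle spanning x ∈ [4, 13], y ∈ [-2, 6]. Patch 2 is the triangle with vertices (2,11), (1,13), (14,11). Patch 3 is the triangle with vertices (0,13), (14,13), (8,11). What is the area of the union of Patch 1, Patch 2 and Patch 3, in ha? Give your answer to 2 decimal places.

93.04

By inclusion–exclusion:
Individual areas: |Patch 1| = 72, |Patch 2| = 12, |Patch 3| = 14.
|Patch 1∩Patch 2| = 0.
|Patch 1∩Patch 3| = 0.
|Patch 2∩Patch 3| = 4.9624.
|Patch 1∩Patch 2∩Patch 3| = 0.
|Patch 1 ∪ Patch 2 ∪ Patch 3| = 98 − 4.9624 + 0 = 93.04.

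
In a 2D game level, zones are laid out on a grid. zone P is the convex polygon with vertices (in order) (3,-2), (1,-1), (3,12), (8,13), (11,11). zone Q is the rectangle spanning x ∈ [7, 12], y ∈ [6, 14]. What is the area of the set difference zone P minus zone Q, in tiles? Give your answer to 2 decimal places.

59.29

|zone P| = 76.5, |zone P∩zone Q| = 17.2077.
|zone P ∖ zone Q| = |zone P| − |zone P∩zone Q| = 76.5 − 17.2077 = 59.29.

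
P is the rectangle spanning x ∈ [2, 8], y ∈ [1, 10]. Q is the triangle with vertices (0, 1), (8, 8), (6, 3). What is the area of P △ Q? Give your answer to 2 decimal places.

43.17

|P| = 54, |Q| = 13, |P∩Q| = 11.9167.
|P △ Q| = |P| + |Q| − 2·|P∩Q| = 54 + 13 − 23.8333 = 43.17.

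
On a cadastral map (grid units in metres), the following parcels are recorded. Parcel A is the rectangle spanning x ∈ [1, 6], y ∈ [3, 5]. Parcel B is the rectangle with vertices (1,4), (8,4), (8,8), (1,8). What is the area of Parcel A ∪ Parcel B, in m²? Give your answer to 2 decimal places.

33.00

By inclusion–exclusion:
Individual areas: |Parcel A| = 10, |Parcel B| = 28.
|Parcel A∩Parcel B|: x∈[1,6], y∈[4,5] → 5·1 = 5.
|Parcel A ∪ Parcel B| = 38 − 5 = 33.00.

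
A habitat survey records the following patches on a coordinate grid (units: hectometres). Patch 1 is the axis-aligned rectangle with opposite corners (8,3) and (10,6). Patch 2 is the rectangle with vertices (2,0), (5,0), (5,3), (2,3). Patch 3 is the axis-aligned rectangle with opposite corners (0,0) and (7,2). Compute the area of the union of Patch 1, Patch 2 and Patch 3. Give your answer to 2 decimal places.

23.00

By inclusion–exclusion:
Individual areas: |Patch 1| = 6, |Patch 2| = 9, |Patch 3| = 14.
|Patch 1∩Patch 2| = 0 (no overlap).
|Patch 1∩Patch 3| = 0 (no overlap).
|Patch 2∩Patch 3|: x∈[2,5], y∈[0,2] → 3·2 = 6.
|Patch 1∩Patch 2∩Patch 3| = 0.
|Patch 1 ∪ Patch 2 ∪ Patch 3| = 29 − 6 + 0 = 23.00.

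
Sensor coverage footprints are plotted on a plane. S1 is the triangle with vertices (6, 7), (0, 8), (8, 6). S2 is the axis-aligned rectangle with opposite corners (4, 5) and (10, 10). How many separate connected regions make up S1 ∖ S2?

S1 ∖ S2 is a single connected region.

1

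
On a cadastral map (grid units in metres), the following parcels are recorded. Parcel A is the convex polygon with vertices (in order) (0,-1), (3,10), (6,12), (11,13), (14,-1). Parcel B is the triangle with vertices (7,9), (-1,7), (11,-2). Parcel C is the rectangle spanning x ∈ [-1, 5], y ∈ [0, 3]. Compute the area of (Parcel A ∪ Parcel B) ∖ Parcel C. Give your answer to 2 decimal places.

|Parcel A ∪ Parcel B| = 145.9947.
|(Parcel A ∪ Parcel B) ∩ Parcel C| = 12.9545.
|(Parcel A ∪ Parcel B) ∖ Parcel C| = 145.9947 − 12.9545 = 133.04.

133.04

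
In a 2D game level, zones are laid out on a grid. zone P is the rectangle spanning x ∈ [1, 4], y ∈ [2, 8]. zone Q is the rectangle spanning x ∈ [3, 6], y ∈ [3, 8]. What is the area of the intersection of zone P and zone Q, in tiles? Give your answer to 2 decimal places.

|zone P∩zone Q|: x∈[3,4], y∈[3,8] → 1·5 = 5.

5.00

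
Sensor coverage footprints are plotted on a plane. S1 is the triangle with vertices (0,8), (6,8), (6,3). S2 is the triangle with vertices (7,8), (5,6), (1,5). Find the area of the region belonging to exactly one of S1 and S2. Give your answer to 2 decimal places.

|S1| = 15, |S2| = 3, |S1∩S2| = 2.3438.
|S1 △ S2| = |S1| + |S2| − 2·|S1∩S2| = 15 + 3 − 4.6875 = 13.31.

13.31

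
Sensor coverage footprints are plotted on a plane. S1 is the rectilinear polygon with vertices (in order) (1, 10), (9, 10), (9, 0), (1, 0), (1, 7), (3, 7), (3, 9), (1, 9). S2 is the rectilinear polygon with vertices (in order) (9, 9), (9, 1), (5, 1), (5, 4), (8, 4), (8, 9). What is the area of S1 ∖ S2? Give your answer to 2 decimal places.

59.00

|S1| = 76, |S1∩S2| = 17.
|S1 ∖ S2| = |S1| − |S1∩S2| = 76 − 17 = 59.00.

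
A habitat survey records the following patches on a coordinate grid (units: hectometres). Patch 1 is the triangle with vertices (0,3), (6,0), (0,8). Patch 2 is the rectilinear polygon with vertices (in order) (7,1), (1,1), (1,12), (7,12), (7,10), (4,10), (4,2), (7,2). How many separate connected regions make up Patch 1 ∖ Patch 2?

Patch 1 ∖ Patch 2 splits into 3 disjoint pieces (area 4.5833, area 0.625, area 0.1667).

3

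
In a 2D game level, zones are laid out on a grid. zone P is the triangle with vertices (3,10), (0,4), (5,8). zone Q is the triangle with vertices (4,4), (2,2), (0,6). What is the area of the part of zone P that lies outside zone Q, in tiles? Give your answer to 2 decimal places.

|zone P| = 9, |zone P∩zone Q| = 0.5242.
|zone P ∖ zone Q| = |zone P| − |zone P∩zone Q| = 9 − 0.5242 = 8.48.

8.48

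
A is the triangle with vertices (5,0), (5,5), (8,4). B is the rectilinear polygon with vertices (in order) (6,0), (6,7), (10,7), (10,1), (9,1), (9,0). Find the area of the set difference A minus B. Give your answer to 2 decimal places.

4.17

|A| = 7.5, |A∩B| = 3.3333.
|A ∖ B| = |A| − |A∩B| = 7.5 − 3.3333 = 4.17.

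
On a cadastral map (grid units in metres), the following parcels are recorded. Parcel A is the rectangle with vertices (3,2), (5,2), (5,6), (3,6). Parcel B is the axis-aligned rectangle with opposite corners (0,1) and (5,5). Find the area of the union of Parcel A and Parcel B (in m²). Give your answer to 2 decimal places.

By inclusion–exclusion:
Individual areas: |Parcel A| = 8, |Parcel B| = 20.
|Parcel A∩Parcel B|: x∈[3,5], y∈[2,5] → 2·3 = 6.
|Parcel A ∪ Parcel B| = 28 − 6 = 22.00.

22.00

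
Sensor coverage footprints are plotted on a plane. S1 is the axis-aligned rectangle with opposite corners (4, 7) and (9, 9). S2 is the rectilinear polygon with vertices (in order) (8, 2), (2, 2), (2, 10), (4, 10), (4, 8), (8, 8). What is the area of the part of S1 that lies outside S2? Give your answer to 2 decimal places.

|S1| = 10, |S1∩S2| = 4.
|S1 ∖ S2| = |S1| − |S1∩S2| = 10 − 4 = 6.00.

6.00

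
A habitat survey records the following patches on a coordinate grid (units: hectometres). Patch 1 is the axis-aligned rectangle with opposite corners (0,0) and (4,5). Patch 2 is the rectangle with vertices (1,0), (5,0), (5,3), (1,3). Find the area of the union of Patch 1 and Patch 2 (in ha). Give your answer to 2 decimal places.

By inclusion–exclusion:
Individual areas: |Patch 1| = 20, |Patch 2| = 12.
|Patch 1∩Patch 2|: x∈[1,4], y∈[0,3] → 3·3 = 9.
|Patch 1 ∪ Patch 2| = 32 − 9 = 23.00.

23.00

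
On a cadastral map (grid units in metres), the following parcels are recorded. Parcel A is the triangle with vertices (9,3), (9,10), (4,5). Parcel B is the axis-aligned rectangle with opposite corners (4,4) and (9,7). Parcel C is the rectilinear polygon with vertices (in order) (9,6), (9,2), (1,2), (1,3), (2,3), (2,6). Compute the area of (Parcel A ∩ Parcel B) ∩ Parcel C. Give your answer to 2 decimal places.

8.25

The region (Parcel A ∩ Parcel B) ∩ Parcel C is the polygon with vertices (6.5,4), (4,5), (5,6), (9,6), (9,4).
By the shoelace formula its area is 8.25.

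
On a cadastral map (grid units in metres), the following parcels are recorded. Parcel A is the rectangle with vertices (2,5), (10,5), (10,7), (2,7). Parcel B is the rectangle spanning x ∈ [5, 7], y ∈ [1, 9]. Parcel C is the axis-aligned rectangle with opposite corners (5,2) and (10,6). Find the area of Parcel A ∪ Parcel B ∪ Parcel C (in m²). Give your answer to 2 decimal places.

By inclusion–exclusion:
Individual areas: |Parcel A| = 16, |Parcel B| = 16, |Parcel C| = 20.
|Parcel A∩Parcel B|: x∈[5,7], y∈[5,7] → 2·2 = 4.
|Parcel A∩Parcel C|: x∈[5,10], y∈[5,6] → 5·1 = 5.
|Parcel B∩Parcel C|: x∈[5,7], y∈[2,6] → 2·4 = 8.
|Parcel A∩Parcel B∩Parcel C| = 2.
|Parcel A ∪ Parcel B ∪ Parcel C| = 52 − 17 + 2 = 37.00.

37.00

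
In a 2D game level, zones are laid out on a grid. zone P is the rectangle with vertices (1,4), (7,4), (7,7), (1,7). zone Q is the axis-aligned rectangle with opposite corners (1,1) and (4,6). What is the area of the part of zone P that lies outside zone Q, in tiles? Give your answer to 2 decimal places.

|zone P∩zone Q|: x∈[1,4], y∈[4,6] → 3·2 = 6.
|zone P| = 18.
|zone P ∖ zone Q| = |zone P| − |zone P∩zone Q| = 18 − 6 = 12.00.

12.00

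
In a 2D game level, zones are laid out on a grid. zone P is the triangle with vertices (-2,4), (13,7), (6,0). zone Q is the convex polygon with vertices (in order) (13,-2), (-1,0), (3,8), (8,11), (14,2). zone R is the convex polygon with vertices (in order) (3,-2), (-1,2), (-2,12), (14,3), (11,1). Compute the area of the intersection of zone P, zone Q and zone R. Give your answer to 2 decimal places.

The intersection is the polygon with vertices (6,0), (0.4,2.8), (1.333,4.667), (8.492,6.098), (10.8,4.8).
By the shoelace formula its area is 35.23.

35.23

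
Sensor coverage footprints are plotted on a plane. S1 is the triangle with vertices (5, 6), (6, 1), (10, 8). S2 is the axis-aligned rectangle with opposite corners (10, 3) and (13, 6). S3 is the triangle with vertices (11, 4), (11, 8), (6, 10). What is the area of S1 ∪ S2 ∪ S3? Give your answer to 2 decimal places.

29.98

By inclusion–exclusion:
Individual areas: |S1| = 13.5, |S2| = 9, |S3| = 10.
|S1∩S2| = 0.
|S1∩S3| = 1.1212.
|S2∩S3| = 1.4.
|S1∩S2∩S3| = 0.
|S1 ∪ S2 ∪ S3| = 32.5 − 2.5212 + 0 = 29.98.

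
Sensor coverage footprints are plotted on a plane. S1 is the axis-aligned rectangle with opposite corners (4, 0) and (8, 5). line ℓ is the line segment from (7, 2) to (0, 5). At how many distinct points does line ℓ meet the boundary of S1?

The segment meets the boundary at (4,3.286).

1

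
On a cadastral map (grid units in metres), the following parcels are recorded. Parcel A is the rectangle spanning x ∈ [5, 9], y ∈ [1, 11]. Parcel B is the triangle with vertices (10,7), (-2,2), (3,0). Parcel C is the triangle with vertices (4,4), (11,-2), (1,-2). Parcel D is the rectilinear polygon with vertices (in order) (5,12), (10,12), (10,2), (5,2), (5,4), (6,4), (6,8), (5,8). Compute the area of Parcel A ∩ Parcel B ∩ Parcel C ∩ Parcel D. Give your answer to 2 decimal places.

0.35

The intersection is the polygon with vertices (5,3.143), (5.615,2.615), (5,2).
By the shoelace formula its area is 0.35.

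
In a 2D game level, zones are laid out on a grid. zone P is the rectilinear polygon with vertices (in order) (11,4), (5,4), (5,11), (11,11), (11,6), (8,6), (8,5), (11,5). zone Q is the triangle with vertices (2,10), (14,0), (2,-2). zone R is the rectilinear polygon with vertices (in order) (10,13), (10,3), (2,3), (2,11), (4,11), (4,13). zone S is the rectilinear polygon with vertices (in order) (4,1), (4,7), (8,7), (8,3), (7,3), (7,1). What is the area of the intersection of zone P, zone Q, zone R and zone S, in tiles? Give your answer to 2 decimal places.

The intersection is the polygon with vertices (8,5), (8,4), (5,4), (5,7), (5.6,7).
By the shoelace formula its area is 6.60.

6.60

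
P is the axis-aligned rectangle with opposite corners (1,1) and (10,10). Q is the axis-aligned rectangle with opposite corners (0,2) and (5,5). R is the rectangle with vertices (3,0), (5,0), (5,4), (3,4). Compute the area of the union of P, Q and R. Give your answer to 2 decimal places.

86.00

By inclusion–exclusion:
Individual areas: |P| = 81, |Q| = 15, |R| = 8.
|P∩Q|: x∈[1,5], y∈[2,5] → 4·3 = 12.
|P∩R|: x∈[3,5], y∈[1,4] → 2·3 = 6.
|Q∩R|: x∈[3,5], y∈[2,4] → 2·2 = 4.
|P∩Q∩R| = 4.
|P ∪ Q ∪ R| = 104 − 22 + 4 = 86.00.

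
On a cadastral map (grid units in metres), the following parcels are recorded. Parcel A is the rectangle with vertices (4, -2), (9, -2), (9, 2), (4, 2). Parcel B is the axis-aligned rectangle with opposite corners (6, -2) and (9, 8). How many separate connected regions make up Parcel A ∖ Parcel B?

1

Parcel A ∖ Parcel B is a single connected region.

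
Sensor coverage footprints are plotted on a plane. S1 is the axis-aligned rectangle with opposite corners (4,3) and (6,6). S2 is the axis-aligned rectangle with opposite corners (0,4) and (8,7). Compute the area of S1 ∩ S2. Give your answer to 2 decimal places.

|S1∩S2|: x∈[4,6], y∈[4,6] → 2·2 = 4.

4.00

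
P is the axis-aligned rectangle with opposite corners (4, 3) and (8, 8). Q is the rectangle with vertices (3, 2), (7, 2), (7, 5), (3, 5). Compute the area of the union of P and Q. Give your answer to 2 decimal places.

26.00

By inclusion–exclusion:
Individual areas: |P| = 20, |Q| = 12.
|P∩Q|: x∈[4,7], y∈[3,5] → 3·2 = 6.
|P ∪ Q| = 32 − 6 = 26.00.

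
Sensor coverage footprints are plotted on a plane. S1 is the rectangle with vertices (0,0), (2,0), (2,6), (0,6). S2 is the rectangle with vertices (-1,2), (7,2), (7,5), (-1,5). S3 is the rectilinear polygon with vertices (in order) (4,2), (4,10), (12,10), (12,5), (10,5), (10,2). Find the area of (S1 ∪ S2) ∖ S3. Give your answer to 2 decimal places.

|S1 ∪ S2| = 30.
|(S1 ∪ S2) ∩ S3| = 9.
|(S1 ∪ S2) ∖ S3| = 30 − 9 = 21.00.

21.00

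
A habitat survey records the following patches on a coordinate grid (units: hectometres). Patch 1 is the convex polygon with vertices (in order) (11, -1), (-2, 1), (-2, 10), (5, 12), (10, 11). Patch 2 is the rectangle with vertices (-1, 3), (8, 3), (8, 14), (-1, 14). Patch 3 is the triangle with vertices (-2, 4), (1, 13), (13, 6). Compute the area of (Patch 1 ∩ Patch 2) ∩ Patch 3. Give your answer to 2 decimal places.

The region (Patch 1 ∩ Patch 2) ∩ Patch 3 is the polygon with vertices (8,5.333), (-1,4.133), (-1,7), (0.21,10.632), (3.466,11.562), (8,8.917).
By the shoelace formula its area is 50.62.

50.62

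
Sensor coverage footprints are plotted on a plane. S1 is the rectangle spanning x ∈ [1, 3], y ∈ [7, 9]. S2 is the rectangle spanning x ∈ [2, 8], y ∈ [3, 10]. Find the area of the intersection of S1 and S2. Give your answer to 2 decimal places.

|S1∩S2|: x∈[2,3], y∈[7,9] → 1·2 = 2.

2.00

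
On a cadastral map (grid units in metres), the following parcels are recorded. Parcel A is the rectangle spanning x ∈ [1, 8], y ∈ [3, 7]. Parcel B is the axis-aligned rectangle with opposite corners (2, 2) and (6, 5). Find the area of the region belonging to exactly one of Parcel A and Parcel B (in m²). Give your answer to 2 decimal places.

24.00

|Parcel A∩Parcel B|: x∈[2,6], y∈[3,5] → 4·2 = 8.
|Parcel A △ Parcel B| = |Parcel A| + |Parcel B| − 2·|Parcel A∩Parcel B| = 28 + 12 − 16 = 24.00.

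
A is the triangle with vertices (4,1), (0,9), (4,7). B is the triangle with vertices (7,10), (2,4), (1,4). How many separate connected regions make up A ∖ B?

2

A ∖ B splits into 2 disjoint pieces (area 4.5563, area 6).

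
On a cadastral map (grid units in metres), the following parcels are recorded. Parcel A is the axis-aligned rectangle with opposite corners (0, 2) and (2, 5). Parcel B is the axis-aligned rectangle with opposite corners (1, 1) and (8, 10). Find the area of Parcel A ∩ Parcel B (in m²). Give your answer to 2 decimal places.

|Parcel A∩Parcel B|: x∈[1,2], y∈[2,5] → 1·3 = 3.

3.00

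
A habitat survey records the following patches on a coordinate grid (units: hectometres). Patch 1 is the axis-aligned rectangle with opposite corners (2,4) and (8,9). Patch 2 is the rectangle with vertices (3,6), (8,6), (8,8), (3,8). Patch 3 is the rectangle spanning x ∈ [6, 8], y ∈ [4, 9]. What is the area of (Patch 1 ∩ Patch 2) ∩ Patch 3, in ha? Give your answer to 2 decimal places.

The region (Patch 1 ∩ Patch 2) ∩ Patch 3 is the polygon with vertices (6,6), (6,8), (8,8), (8,6).
By the shoelace formula its area is 4.00.

4.00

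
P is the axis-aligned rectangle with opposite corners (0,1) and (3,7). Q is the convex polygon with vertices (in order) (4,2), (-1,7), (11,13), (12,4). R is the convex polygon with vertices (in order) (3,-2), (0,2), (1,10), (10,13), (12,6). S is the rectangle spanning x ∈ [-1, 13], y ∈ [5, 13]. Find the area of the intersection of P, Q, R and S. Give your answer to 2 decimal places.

The intersection is the polygon with vertices (3,5), (1,5), (0.444,5.556), (0.625,7), (3,7).
By the shoelace formula its area is 4.83.

4.83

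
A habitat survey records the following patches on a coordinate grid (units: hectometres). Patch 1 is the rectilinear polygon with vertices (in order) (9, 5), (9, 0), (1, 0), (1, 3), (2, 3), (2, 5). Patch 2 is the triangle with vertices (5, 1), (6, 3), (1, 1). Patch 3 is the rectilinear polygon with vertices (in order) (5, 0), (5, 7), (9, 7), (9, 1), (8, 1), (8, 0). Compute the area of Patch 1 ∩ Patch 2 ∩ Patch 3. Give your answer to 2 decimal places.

The intersection is the polygon with vertices (5,1), (5,2.6), (6,3).
By the shoelace formula its area is 0.80.

0.80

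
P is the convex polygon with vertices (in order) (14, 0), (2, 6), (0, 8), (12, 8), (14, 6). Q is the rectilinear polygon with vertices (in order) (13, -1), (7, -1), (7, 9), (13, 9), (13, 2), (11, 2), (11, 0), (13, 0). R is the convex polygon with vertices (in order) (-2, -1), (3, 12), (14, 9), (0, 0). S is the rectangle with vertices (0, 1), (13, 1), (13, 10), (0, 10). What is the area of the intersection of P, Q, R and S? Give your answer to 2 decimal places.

The intersection is the polygon with vertices (12,8), (12.174,7.826), (7,4.5), (7,8).
By the shoelace formula its area is 9.49.

9.49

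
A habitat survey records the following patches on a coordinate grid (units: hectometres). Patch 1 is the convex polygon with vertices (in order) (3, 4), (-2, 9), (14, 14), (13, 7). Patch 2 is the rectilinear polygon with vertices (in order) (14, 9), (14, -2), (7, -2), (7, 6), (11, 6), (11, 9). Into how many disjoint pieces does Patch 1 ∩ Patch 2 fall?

2

Patch 1 ∩ Patch 2 splits into 2 disjoint pieces (area 4.8857, area 1.0667).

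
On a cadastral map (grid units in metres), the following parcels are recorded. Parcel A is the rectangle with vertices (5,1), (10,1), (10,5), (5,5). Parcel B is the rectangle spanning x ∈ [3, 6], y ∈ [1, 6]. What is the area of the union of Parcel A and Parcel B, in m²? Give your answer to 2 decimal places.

31.00

By inclusion–exclusion:
Individual areas: |Parcel A| = 20, |Parcel B| = 15.
|Parcel A∩Parcel B|: x∈[5,6], y∈[1,5] → 1·4 = 4.
|Parcel A ∪ Parcel B| = 35 − 4 = 31.00.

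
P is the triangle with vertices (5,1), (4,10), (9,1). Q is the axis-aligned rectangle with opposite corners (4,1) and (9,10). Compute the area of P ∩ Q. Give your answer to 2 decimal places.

The intersection is the polygon with vertices (4,10), (9,1), (5,1).
By the shoelace formula its area is 18.00.

18.00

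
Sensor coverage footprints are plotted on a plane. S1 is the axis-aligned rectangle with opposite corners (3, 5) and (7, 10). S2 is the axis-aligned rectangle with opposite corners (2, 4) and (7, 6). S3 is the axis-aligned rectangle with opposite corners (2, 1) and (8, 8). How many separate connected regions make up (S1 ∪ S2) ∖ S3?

(S1 ∪ S2) ∖ S3 is a single connected region.

1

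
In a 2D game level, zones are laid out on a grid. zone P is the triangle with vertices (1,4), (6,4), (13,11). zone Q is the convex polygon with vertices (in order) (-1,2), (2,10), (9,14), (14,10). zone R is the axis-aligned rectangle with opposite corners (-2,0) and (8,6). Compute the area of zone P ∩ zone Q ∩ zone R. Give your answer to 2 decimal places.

The intersection is the polygon with vertices (4.429,6), (6.5,6), (2.75,4), (1,4).
By the shoelace formula its area is 3.82.

3.82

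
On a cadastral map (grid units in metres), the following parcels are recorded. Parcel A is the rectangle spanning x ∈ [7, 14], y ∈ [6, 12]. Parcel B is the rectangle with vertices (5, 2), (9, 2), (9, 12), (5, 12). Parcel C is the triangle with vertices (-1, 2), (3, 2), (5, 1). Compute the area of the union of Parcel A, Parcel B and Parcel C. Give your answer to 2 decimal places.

By inclusion–exclusion:
Individual areas: |Parcel A| = 42, |Parcel B| = 40, |Parcel C| = 2.
|Parcel A∩Parcel B|: x∈[7,9], y∈[6,12] → 2·6 = 12.
|Parcel A∩Parcel C| = 0.
|Parcel B∩Parcel C| = 0.
|Parcel A∩Parcel B∩Parcel C| = 0.
|Parcel A ∪ Parcel B ∪ Parcel C| = 84 − 12 + 0 = 72.00.

72.00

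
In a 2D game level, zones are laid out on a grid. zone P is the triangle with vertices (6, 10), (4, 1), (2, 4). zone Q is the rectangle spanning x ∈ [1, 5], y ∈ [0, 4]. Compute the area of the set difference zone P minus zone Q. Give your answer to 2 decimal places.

8.00

|zone P| = 12, |zone P∩zone Q| = 4.
|zone P ∖ zone Q| = |zone P| − |zone P∩zone Q| = 12 − 4 = 8.00.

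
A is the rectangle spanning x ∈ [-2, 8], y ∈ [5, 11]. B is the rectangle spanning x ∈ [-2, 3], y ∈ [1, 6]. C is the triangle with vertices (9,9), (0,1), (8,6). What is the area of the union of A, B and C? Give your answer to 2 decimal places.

By inclusion–exclusion:
Individual areas: |A| = 60, |B| = 25, |C| = 9.5.
|A∩B|: x∈[-2,3], y∈[5,6] → 5·1 = 5.
|A∩C| = 4.6444.
|B∩C| = 1.1875.
|A∩B∩C| = 0.
|A ∪ B ∪ C| = 94.5 − 10.8319 + 0 = 83.67.

83.67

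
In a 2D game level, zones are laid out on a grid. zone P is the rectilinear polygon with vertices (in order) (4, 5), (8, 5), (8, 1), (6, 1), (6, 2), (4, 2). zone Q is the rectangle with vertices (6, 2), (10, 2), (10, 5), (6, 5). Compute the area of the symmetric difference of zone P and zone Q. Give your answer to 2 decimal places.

14.00

|zone P| = 14, |zone Q| = 12, |zone P∩zone Q| = 6.
|zone P △ zone Q| = |zone P| + |zone Q| − 2·|zone P∩zone Q| = 14 + 12 − 12 = 14.00.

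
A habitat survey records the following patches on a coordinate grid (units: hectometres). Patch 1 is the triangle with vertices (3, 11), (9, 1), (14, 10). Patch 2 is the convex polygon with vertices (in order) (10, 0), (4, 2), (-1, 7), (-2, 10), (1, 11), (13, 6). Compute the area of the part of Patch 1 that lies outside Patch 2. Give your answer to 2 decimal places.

|Patch 1| = 52, |Patch 1∩Patch 2| = 27.8028.
|Patch 1 ∖ Patch 2| = |Patch 1| − |Patch 1∩Patch 2| = 52 − 27.8028 = 24.20.

24.20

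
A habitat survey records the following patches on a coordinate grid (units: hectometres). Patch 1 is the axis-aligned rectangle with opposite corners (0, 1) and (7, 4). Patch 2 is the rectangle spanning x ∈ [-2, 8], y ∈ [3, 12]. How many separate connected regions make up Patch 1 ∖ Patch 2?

1

Patch 1 ∖ Patch 2 is a single connected region.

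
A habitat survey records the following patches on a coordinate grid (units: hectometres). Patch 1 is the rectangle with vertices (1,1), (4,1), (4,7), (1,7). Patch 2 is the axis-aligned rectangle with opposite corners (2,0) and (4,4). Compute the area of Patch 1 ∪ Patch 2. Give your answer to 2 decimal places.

20.00

By inclusion–exclusion:
Individual areas: |Patch 1| = 18, |Patch 2| = 8.
|Patch 1∩Patch 2|: x∈[2,4], y∈[1,4] → 2·3 = 6.
|Patch 1 ∪ Patch 2| = 26 − 6 = 20.00.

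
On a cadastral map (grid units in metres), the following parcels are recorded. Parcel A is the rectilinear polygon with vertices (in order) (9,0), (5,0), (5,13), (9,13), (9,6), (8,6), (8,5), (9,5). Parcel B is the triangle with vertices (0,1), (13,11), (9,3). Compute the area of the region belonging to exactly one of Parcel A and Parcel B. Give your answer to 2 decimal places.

54.37

|Parcel A| = 51, |Parcel B| = 32, |Parcel A∩Parcel B| = 14.3162.
|Parcel A △ Parcel B| = |Parcel A| + |Parcel B| − 2·|Parcel A∩Parcel B| = 51 + 32 − 28.6325 = 54.37.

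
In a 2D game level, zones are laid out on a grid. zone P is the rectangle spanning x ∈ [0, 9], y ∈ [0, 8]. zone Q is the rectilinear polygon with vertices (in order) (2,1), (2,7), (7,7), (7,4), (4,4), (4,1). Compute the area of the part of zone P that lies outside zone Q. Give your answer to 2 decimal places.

|zone P| = 72, |zone P∩zone Q| = 21.
|zone P ∖ zone Q| = |zone P| − |zone P∩zone Q| = 72 − 21 = 51.00.

51.00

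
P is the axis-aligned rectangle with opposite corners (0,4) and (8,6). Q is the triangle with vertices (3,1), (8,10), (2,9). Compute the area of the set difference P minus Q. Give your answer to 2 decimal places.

10.56

|P| = 16, |P∩Q| = 5.4444.
|P ∖ Q| = |P| − |P∩Q| = 16 − 5.4444 = 10.56.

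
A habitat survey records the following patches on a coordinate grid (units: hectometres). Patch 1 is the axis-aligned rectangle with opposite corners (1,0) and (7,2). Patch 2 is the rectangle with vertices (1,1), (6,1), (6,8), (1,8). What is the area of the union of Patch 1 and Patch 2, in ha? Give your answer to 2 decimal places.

42.00

By inclusion–exclusion:
Individual areas: |Patch 1| = 12, |Patch 2| = 35.
|Patch 1∩Patch 2|: x∈[1,6], y∈[1,2] → 5·1 = 5.
|Patch 1 ∪ Patch 2| = 47 − 5 = 42.00.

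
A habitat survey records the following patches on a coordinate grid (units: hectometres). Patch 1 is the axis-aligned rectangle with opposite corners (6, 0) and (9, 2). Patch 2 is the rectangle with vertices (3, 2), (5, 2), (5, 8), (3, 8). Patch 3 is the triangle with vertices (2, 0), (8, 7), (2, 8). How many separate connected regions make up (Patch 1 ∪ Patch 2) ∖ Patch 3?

(Patch 1 ∪ Patch 2) ∖ Patch 3 splits into 3 disjoint pieces (area 6, area 0.9643, area 0.6667).

3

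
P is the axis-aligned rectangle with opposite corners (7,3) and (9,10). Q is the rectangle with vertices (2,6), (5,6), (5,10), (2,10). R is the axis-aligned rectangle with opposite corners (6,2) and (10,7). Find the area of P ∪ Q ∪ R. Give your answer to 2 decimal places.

38.00

By inclusion–exclusion:
Individual areas: |P| = 14, |Q| = 12, |R| = 20.
|P∩Q| = 0 (no overlap).
|P∩R|: x∈[7,9], y∈[3,7] → 2·4 = 8.
|Q∩R| = 0 (no overlap).
|P∩Q∩R| = 0.
|P ∪ Q ∪ R| = 46 − 8 + 0 = 38.00.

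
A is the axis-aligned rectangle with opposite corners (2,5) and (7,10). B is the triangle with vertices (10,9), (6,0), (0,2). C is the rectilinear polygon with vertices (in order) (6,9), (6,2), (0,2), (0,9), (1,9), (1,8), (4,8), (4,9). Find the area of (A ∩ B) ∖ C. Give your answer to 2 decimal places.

1.55

|A ∩ B| = 2.5786.
|(A ∩ B) ∩ C| = 1.0286.
|(A ∩ B) ∖ C| = 2.5786 − 1.0286 = 1.55.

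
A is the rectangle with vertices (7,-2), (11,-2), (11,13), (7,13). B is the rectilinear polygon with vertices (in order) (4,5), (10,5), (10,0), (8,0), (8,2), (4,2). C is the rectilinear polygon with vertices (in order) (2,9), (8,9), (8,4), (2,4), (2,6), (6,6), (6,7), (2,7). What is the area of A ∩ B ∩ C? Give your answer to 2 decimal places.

1.00

The intersection is the polygon with vertices (8,5), (8,4), (7,4), (7,5).
By the shoelace formula its area is 1.00.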